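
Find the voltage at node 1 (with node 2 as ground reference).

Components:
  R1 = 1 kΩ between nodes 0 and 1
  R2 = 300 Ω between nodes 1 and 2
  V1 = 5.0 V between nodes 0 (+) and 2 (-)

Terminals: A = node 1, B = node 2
Nodal analysis, taking node 2 as the 0 V reference.
Source V1 fixes V_0 = 5 V.
KCL at each unknown node (sum of currents leaving = 0; resistances in Ω):
  Node 1: (V_1 - 5)/1000 + (V_1 - 0)/300 = 0
Collecting terms: 0.004333 × V_1 = 0.005  =>  V_1 = 1.154 V
The requested potential is V_1 = 1.154 V.

Final answer: V_1 = 1.154 V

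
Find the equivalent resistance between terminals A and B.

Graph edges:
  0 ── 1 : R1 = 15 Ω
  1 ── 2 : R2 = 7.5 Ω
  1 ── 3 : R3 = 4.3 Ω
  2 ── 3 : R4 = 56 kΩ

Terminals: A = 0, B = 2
Reduce the network between node 0 (A) and node 2 (B) by series/parallel combination:
  Rs1 = R3 + R4 (series, joined only at node 3) = 4.3 + 56000 = 56000 Ω
  Rp1 = R2 ‖ Rs1 (parallel, both between nodes 1 and 2) = 1/(1/7.5 + 1/56000) = 7.499 Ω
  Rs2 = R1 + Rp1 (series, joined only at node 1) = 15 + 7.499 = 22.5 Ω
R_eq = 22.5 Ω

Final answer: 22.5 Ω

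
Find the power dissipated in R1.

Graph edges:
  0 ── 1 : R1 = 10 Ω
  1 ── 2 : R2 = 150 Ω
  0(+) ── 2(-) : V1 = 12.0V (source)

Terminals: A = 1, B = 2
Nodal analysis, taking node 2 as the 0 V reference.
Source V1 fixes V_0 = 12 V.
KCL at each unknown node (sum of currents leaving = 0; resistances in Ω):
  Node 1: (V_1 - 12)/10 + (V_1 - 0)/150 = 0
Collecting terms: 0.1067 × V_1 = 1.2  =>  V_1 = 11.25 V
I_R1 = (V_0 - V_1)/R1 = (12 - 11.25)/10 = 0.075 A
P_R1 = I_R1² × R1 = (0.075)² × 10 = 0.05625 W

Final answer: 0.05625 W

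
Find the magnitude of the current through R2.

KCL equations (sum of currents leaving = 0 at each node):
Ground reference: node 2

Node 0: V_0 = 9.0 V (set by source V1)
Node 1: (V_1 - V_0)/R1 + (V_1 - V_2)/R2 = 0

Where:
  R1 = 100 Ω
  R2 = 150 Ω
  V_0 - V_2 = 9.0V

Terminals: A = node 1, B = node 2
Nodal analysis, taking node 2 as the 0 V reference.
Source V1 fixes V_0 = 9 V.
KCL at each unknown node (sum of currents leaving = 0; resistances in Ω):
  Node 1: (V_1 - 9)/100 + (V_1 - 0)/150 = 0
Collecting terms: 0.01667 × V_1 = 0.09  =>  V_1 = 5.4 V
I_R2 = (V_1 - V_2)/R2 = (5.4 - 0)/150 = 0.036 A
|I_R2| = 0.036 A

Final answer: |I_R2| = 0.036 A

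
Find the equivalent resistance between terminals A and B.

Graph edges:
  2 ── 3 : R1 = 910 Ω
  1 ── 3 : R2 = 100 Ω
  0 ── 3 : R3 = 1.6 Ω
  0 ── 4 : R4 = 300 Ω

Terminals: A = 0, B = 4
Reduce the network between node 0 (A) and node 4 (B) by series/parallel combination:
  R2 touches the rest of the network only at node 3 (its other end, node 1, goes nowhere), so no current can flow through it — remove it.
  R1 touches the rest of the network only at node 3 (its other end, node 2, goes nowhere), so no current can flow through it — remove it.
  R3 touches the rest of the network only at node 0 (its other end, node 3, goes nowhere), so no current can flow through it — remove it.
R_eq = 300 Ω

Final answer: 300 Ω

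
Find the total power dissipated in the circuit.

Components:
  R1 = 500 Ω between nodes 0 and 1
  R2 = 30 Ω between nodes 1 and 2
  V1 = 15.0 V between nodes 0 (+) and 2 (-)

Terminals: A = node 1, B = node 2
Nodal analysis, taking node 2 as the 0 V reference.
Source V1 fixes V_0 = 15 V.
KCL at each unknown node (sum of currents leaving = 0; resistances in Ω):
  Node 1: (V_1 - 15)/500 + (V_1 - 0)/30 = 0
Collecting terms: 0.03533 × V_1 = 0.03  =>  V_1 = 0.8491 V
Power in each resistor, P = (ΔV)²/R:
  P_R1 = (15 - 0.8491)²/500 = 0.4005 W
  P_R2 = (0.8491 - 0)²/30 = 0.02403 W
P_total = P_R1 + P_R2 = 0.4245 W

Final answer: 0.4245 W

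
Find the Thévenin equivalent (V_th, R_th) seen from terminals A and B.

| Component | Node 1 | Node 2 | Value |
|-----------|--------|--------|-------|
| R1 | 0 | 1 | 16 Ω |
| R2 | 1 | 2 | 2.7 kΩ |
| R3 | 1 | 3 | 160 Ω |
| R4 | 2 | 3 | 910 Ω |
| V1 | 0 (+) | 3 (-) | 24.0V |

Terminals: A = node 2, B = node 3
Step 1 — V_th is the open-circuit voltage V_A - V_B (nothing connected across the terminals).
Nodal analysis, taking node 3 as the 0 V reference.
Source V1 fixes V_0 = 24 V.
KCL at each unknown node (sum of currents leaving = 0; resistances in Ω):
  Node 1: (V_1 - 24)/16 + (V_1 - V_2)/2700 + (V_1 - 0)/160 = 0
  Node 2: (V_2 - V_1)/2700 + (V_2 - 0)/910 = 0
Collecting terms (coefficients in siemens):
  0.06912·V_1 - 0.0003704·V_2 = 1.5
  0.001469·V_2 - 0.0003704·V_1 = 0
Determinant D = (0.06912)(0.001469) - (-0.0003704)(-0.0003704) = 0.0001014
V_1 = [(1.5)(0.001469) - (-0.0003704)(0)]/D = 21.73 V
V_2 = [(0.06912)(0) - (1.5)(-0.0003704)]/D = 5.478 V
V_th = V_2 - V_3 = 5.478 - 0 = 5.478 V
Step 2 — R_th: zero the source — replace V1 by a short circuit (node 3 merges into node 0) — and find the resistance seen between A (node 2) and B (node 0).
Reduce the network between node 2 (A) and node 0 (B) by series/parallel combination:
  Rp1 = R1 ‖ R3 (parallel, both between nodes 0 and 1) = 1/(1/16 + 1/160) = 14.55 Ω
  Rs1 = R2 + Rp1 (series, joined only at node 1) = 2700 + 14.55 = 2715 Ω
  Rp2 = R4 ‖ Rs1 (parallel, both between nodes 0 and 2) = 1/(1/910 + 1/2715) = 681.5 Ω
R_th = 681.5 Ω

Final answer: V_th = 5.478 V, R_th = 681.5 Ω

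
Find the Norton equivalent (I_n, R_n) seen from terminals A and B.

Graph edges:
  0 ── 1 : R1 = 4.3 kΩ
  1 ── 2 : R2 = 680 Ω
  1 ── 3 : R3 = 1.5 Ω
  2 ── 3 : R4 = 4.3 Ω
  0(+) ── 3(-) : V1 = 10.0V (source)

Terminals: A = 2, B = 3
Find the Thévenin equivalent first; then I_n = V_th/R_th and R_n = R_th.
Step 1 — V_th is the open-circuit voltage V_A - V_B (nothing connected across the terminals).
Nodal analysis, taking node 3 as the 0 V reference.
Source V1 fixes V_0 = 10 V.
KCL at each unknown node (sum of currents leaving = 0; resistances in Ω):
  Node 1: (V_1 - 10)/4300 + (V_1 - V_2)/680 + (V_1 - 0)/1.5 = 0
  Node 2: (V_2 - V_1)/680 + (V_2 - 0)/4.3 = 0
Collecting terms (coefficients in siemens):
  0.6684·V_1 - 0.001471·V_2 = 0.002326
  0.234·V_2 - 0.001471·V_1 = 0
Determinant D = (0.6684)(0.234) - (-0.001471)(-0.001471) = 0.1564
V_1 = [(0.002326)(0.234) - (-0.001471)(0)]/D = 0.00348 V
V_2 = [(0.6684)(0) - (0.002326)(-0.001471)]/D = 0.00002186 V
V_th = V_2 - V_3 = 0.00002186 - 0 = 0.00002186 V
Step 2 — R_th: zero the source — replace V1 by a short circuit (node 3 merges into node 0) — and find the resistance seen between A (node 2) and B (node 0).
Reduce the network between node 2 (A) and node 0 (B) by series/parallel combination:
  Rp1 = R1 ‖ R3 (parallel, both between nodes 0 and 1) = 1/(1/4300 + 1/1.5) = 1.499 Ω
  Rs1 = R2 + Rp1 (series, joined only at node 1) = 680 + 1.499 = 681.5 Ω
  Rp2 = R4 ‖ Rs1 (parallel, both between nodes 0 and 2) = 1/(1/4.3 + 1/681.5) = 4.273 Ω
R_th = 4.273 Ω
I_n = V_th/R_th = 0.00002186/4.273 = 0.000005117 A, and R_n = R_th = 4.273 Ω

Final answer: I_n = 5.117e-06 A, R_n = 4.273 Ω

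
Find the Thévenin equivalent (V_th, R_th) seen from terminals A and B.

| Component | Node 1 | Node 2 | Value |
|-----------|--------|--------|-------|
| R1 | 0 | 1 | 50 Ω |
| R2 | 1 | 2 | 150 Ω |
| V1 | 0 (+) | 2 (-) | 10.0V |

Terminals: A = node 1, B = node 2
Step 1 — V_th is the open-circuit voltage V_A - V_B (nothing connected across the terminals).
Nodal analysis, taking node 2 as the 0 V reference.
Source V1 fixes V_0 = 10 V.
KCL at each unknown node (sum of currents leaving = 0; resistances in Ω):
  Node 1: (V_1 - 10)/50 + (V_1 - 0)/150 = 0
Collecting terms: 0.02667 × V_1 = 0.2  =>  V_1 = 7.5 V
V_th = V_1 - V_2 = 7.5 - 0 = 7.5 V
Step 2 — R_th: zero the source — replace V1 by a short circuit (node 2 merges into node 0) — and find the resistance seen between A (node 1) and B (node 0).
Reduce the network between node 1 (A) and node 0 (B) by series/parallel combination:
  Rp1 = R1 ‖ R2 (parallel, both between nodes 0 and 1) = 1/(1/50 + 1/150) = 37.5 Ω
R_th = 37.5 Ω

Final answer: V_th = 7.5 V, R_th = 37.5 Ω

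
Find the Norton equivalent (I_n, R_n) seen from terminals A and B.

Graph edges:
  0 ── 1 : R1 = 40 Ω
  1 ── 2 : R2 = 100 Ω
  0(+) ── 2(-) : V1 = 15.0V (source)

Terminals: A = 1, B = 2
Find the Thévenin equivalent first; then I_n = V_th/R_th and R_n = R_th.
Step 1 — V_th is the open-circuit voltage V_A - V_B (nothing connected across the terminals).
Nodal analysis, taking node 2 as the 0 V reference.
Source V1 fixes V_0 = 15 V.
KCL at each unknown node (sum of currents leaving = 0; resistances in Ω):
  Node 1: (V_1 - 15)/40 + (V_1 - 0)/100 = 0
Collecting terms: 0.035 × V_1 = 0.375  =>  V_1 = 10.71 V
V_th = V_1 - V_2 = 10.71 - 0 = 10.71 V
Step 2 — R_th: zero the source — replace V1 by a short circuit (node 2 merges into node 0) — and find the resistance seen between A (node 1) and B (node 0).
Reduce the network between node 1 (A) and node 0 (B) by series/parallel combination:
  Rp1 = R1 ‖ R2 (parallel, both between nodes 0 and 1) = 1/(1/40 + 1/100) = 28.57 Ω
R_th = 28.57 Ω
I_n = V_th/R_th = 10.71/28.57 = 0.375 A, and R_n = R_th = 28.57 Ω

Final answer: I_n = 0.375 A, R_n = 28.57 Ω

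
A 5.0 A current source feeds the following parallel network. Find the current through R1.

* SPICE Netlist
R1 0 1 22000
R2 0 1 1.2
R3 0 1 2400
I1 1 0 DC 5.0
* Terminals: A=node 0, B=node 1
All resistors sit directly between nodes 0 and 1, so they are in parallel and share one voltage V; the full source current 5 A splits among them.
1/R_par = 1/22000 + 1/1.2 + 1/2400 = 0.8338 S  =>  R_par = 1.199 Ω
V = I × R_par = 5 × 1.199 = 5.997 V
I_R1 = V/R1 = 5.997/22000 = 0.0002726 A

Final answer: 0.0002726 A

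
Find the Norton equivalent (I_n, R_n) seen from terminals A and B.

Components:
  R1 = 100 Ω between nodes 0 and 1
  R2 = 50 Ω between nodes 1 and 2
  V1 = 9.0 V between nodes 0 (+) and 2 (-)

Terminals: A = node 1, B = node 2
Find the Thévenin equivalent first; then I_n = V_th/R_th and R_n = R_th.
Step 1 — V_th is the open-circuit voltage V_A - V_B (nothing connected across the terminals).
Nodal analysis, taking node 2 as the 0 V reference.
Source V1 fixes V_0 = 9 V.
KCL at each unknown node (sum of currents leaving = 0; resistances in Ω):
  Node 1: (V_1 - 9)/100 + (V_1 - 0)/50 = 0
Collecting terms: 0.03 × V_1 = 0.09  =>  V_1 = 3 V
V_th = V_1 - V_2 = 3 - 0 = 3 V
Step 2 — R_th: zero the source — replace V1 by a short circuit (node 2 merges into node 0) — and find the resistance seen between A (node 1) and B (node 0).
Reduce the network between node 1 (A) and node 0 (B) by series/parallel combination:
  Rp1 = R1 ‖ R2 (parallel, both between nodes 0 and 1) = 1/(1/100 + 1/50) = 33.33 Ω
R_th = 33.33 Ω
I_n = V_th/R_th = 3/33.33 = 0.09 A, and R_n = R_th = 33.33 Ω

Final answer: I_n = 0.09 A, R_n = 33.33 Ω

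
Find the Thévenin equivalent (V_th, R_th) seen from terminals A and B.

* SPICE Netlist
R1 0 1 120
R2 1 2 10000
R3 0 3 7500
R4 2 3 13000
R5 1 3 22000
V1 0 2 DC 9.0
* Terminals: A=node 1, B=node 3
Step 1 — V_th is the open-circuit voltage V_A - V_B (nothing connected across the terminals).
Nodal analysis, taking node 2 as the 0 V reference.
Source V1 fixes V_0 = 9 V.
KCL at each unknown node (sum of currents leaving = 0; resistances in Ω):
  Node 1: (V_1 - 9)/120 + (V_1 - 0)/10000 + (V_1 - V_3)/22000 = 0
  Node 3: (V_3 - 9)/7500 + (V_3 - 0)/13000 + (V_3 - V_1)/22000 = 0
Collecting terms (coefficients in siemens):
  0.008479·V_1 - 0.00004545·V_3 = 0.075
  0.0002557·V_3 - 0.00004545·V_1 = 0.0012
Determinant D = (0.008479)(0.0002557) - (-0.00004545)(-0.00004545) = 0.000002166
V_1 = [(0.075)(0.0002557) - (-0.00004545)(0.0012)]/D = 8.879 V
V_3 = [(0.008479)(0.0012) - (0.075)(-0.00004545)]/D = 6.271 V
V_th = V_1 - V_3 = 8.879 - 6.271 = 2.608 V
Step 2 — R_th: zero the source — replace V1 by a short circuit (node 2 merges into node 0) — and find the resistance seen between A (node 1) and B (node 3).
Reduce the network between node 1 (A) and node 3 (B) by series/parallel combination:
  Rp1 = R1 ‖ R2 (parallel, both between nodes 0 and 1) = 1/(1/120 + 1/10000) = 118.6 Ω
  Rp2 = R3 ‖ R4 (parallel, both between nodes 0 and 3) = 1/(1/7500 + 1/13000) = 4756 Ω
  Rs1 = Rp1 + Rp2 (series, joined only at node 0) = 118.6 + 4756 = 4875 Ω
  Rp3 = R5 ‖ Rs1 (parallel, both between nodes 1 and 3) = 1/(1/22000 + 1/4875) = 3990 Ω
R_th = 3.99 kΩ

Final answer: V_th = 2.608 V, R_th = 3.99 kΩ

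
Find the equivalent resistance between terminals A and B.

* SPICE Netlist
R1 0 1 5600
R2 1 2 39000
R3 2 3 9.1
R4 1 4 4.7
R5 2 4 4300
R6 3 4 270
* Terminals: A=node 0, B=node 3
The network is not a plain series/parallel combination. Inject a 1 A test current into terminal A (node 0) and return it from terminal B (node 3); then R_eq = V_A / (1 A).
Nodal analysis, taking node 3 as the 0 V reference.
Current source I_test pushes 1 A into node 0 and draws it out of node 3.
KCL at each unknown node (sum of currents leaving = 0; resistances in Ω):
  Node 0: (V_0 - V_1)/5600 - 1 = 0
  Node 1: (V_1 - V_0)/5600 + (V_1 - V_2)/39000 + (V_1 - V_4)/4.7 = 0
  Node 2: (V_2 - V_1)/39000 + (V_2 - 0)/9.1 + (V_2 - V_4)/4300 = 0
  Node 4: (V_4 - V_1)/4.7 + (V_4 - V_2)/4300 + (V_4 - 0)/270 = 0
Collecting terms (coefficients in siemens):
  0.0001786·V_0 - 0.0001786·V_1 = 1
  0.213·V_1 - 0.0001786·V_0 - 0.00002564·V_2 - 0.2128·V_4 = 0
  0.1101·V_2 - 0.00002564·V_1 - 0.0002326·V_4 = 0
  0.2167·V_4 - 0.2128·V_1 - 0.0002326·V_2 = 0
Solving these 4 simultaneous equations (Gaussian elimination) gives:
  V_0 = 5857 V, V_1 = 257.1 V, V_2 = 0.5928 V, V_4 = 252.4 V
R_eq = V_0 / 1 A = 5857 Ω = 5.857 kΩ

Final answer: 5.857 kΩ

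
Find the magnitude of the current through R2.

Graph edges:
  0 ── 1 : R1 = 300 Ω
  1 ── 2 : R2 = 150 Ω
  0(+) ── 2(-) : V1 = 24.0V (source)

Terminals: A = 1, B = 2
Nodal analysis, taking node 2 as the 0 V reference.
Source V1 fixes V_0 = 24 V.
KCL at each unknown node (sum of currents leaving = 0; resistances in Ω):
  Node 1: (V_1 - 24)/300 + (V_1 - 0)/150 = 0
Collecting terms: 0.01 × V_1 = 0.08  =>  V_1 = 8 V
I_R2 = (V_1 - V_2)/R2 = (8 - 0)/150 = 0.05333 A
|I_R2| = 0.05333 A

Final answer: |I_R2| = 0.05333 A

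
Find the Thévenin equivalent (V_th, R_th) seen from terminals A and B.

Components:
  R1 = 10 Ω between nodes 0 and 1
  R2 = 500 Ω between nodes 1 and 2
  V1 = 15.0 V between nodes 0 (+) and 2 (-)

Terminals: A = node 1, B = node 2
Step 1 — V_th is the open-circuit voltage V_A - V_B (nothing connected across the terminals).
Nodal analysis, taking node 2 as the 0 V reference.
Source V1 fixes V_0 = 15 V.
KCL at each unknown node (sum of currents leaving = 0; resistances in Ω):
  Node 1: (V_1 - 15)/10 + (V_1 - 0)/500 = 0
Collecting terms: 0.102 × V_1 = 1.5  =>  V_1 = 14.71 V
V_th = V_1 - V_2 = 14.71 - 0 = 14.71 V
Step 2 — R_th: zero the source — replace V1 by a short circuit (node 2 merges into node 0) — and find the resistance seen between A (node 1) and B (node 0).
Reduce the network between node 1 (A) and node 0 (B) by series/parallel combination:
  Rp1 = R1 ‖ R2 (parallel, both between nodes 0 and 1) = 1/(1/10 + 1/500) = 9.804 Ω
R_th = 9.804 Ω

Final answer: V_th = 14.71 V, R_th = 9.804 Ω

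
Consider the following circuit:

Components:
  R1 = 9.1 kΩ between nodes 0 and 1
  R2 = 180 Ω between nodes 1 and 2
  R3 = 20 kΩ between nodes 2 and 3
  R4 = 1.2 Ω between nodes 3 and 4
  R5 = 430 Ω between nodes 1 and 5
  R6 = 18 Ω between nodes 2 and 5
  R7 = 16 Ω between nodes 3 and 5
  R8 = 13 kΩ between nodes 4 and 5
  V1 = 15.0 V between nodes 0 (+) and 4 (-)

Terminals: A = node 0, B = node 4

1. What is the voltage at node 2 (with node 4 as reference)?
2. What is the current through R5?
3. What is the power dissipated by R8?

Nodal analysis, taking node 4 as the 0 V reference.
Source V1 fixes V_0 = 15 V.
KCL at each unknown node (sum of currents leaving = 0; resistances in Ω):
  Node 1: (V_1 - 15)/9100 + (V_1 - V_2)/180 + (V_1 - V_5)/430 = 0
  Node 2: (V_2 - V_1)/180 + (V_2 - V_3)/20000 + (V_2 - V_5)/18 = 0
  Node 3: (V_3 - V_2)/20000 + (V_3 - 0)/1.2 + (V_3 - V_5)/16 = 0
  Node 5: (V_5 - V_1)/430 + (V_5 - V_2)/18 + (V_5 - V_3)/16 + (V_5 - 0)/13000 = 0
Collecting terms (coefficients in siemens):
  0.007991·V_1 - 0.005556·V_2 - 0.002326·V_5 = 0.001648
  0.06116·V_2 - 0.005556·V_1 - 0.00005·V_3 - 0.05556·V_5 = 0
  0.8959·V_3 - 0.00005·V_2 - 0.0625·V_5 = 0
  0.1205·V_5 - 0.002326·V_1 - 0.05556·V_2 - 0.0625·V_3 = 0
Solving these 4 simultaneous equations (Gaussian elimination) gives:
  V_1 = 0.2476 V, V_2 = 0.04775 V, V_3 = 0.001943 V, V_5 = 0.02781 V
Part 1:
  Read off the nodal solution: V_2 = 0.04775 V
Part 2:
  I_R5 = (V_1 - V_5)/R5 = (0.2476 - 0.02781)/430 = 0.0005111 A
  Magnitude: I_R5 = 0.0005111 A
Part 3:
  I_R8 = (V_4 - V_5)/R8 = (0 - 0.02781)/13000 = -0.000002139 A
  P_R8 = I_R8² × R8 = (-0.000002139)² × 13000 = 0.00000005949 W

Final answers:
1. V_2 = 0.04775 V
2. I_R5 = 0.0005111 A
3. P_R8 = 5.949e-08 W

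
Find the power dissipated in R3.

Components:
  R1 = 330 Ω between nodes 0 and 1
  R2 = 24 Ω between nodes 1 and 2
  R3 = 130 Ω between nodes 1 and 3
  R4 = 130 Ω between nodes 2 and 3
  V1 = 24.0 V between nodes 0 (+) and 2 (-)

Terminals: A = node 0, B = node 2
Nodal analysis, taking node 2 as the 0 V reference.
Source V1 fixes V_0 = 24 V.
KCL at each unknown node (sum of currents leaving = 0; resistances in Ω):
  Node 1: (V_1 - 24)/330 + (V_1 - 0)/24 + (V_1 - V_3)/130 = 0
  Node 3: (V_3 - V_1)/130 + (V_3 - 0)/130 = 0
Collecting terms (coefficients in siemens):
  0.05239·V_1 - 0.007692·V_3 = 0.07273
  0.01538·V_3 - 0.007692·V_1 = 0
Determinant D = (0.05239)(0.01538) - (-0.007692)(-0.007692) = 0.0007468
V_1 = [(0.07273)(0.01538) - (-0.007692)(0)]/D = 1.498 V
V_3 = [(0.05239)(0) - (0.07273)(-0.007692)]/D = 0.7491 V
I_R3 = (V_1 - V_3)/R3 = (1.498 - 0.7491)/130 = 0.005762 A
P_R3 = I_R3² × R3 = (0.005762)² × 130 = 0.004317 W

Final answer: 0.004317 W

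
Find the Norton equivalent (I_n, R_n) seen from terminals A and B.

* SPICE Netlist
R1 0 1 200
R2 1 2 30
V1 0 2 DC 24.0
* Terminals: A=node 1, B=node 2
Find the Thévenin equivalent first; then I_n = V_th/R_th and R_n = R_th.
Step 1 — V_th is the open-circuit voltage V_A - V_B (nothing connected across the terminals).
Nodal analysis, taking node 2 as the 0 V reference.
Source V1 fixes V_0 = 24 V.
KCL at each unknown node (sum of currents leaving = 0; resistances in Ω):
  Node 1: (V_1 - 24)/200 + (V_1 - 0)/30 = 0
Collecting terms: 0.03833 × V_1 = 0.12  =>  V_1 = 3.13 V
V_th = V_1 - V_2 = 3.13 - 0 = 3.13 V
Step 2 — R_th: zero the source — replace V1 by a short circuit (node 2 merges into node 0) — and find the resistance seen between A (node 1) and B (node 0).
Reduce the network between node 1 (A) and node 0 (B) by series/parallel combination:
  Rp1 = R1 ‖ R2 (parallel, both between nodes 0 and 1) = 1/(1/200 + 1/30) = 26.09 Ω
R_th = 26.09 Ω
I_n = V_th/R_th = 3.13/26.09 = 0.12 A, and R_n = R_th = 26.09 Ω

Final answer: I_n = 0.12 A, R_n = 26.09 Ω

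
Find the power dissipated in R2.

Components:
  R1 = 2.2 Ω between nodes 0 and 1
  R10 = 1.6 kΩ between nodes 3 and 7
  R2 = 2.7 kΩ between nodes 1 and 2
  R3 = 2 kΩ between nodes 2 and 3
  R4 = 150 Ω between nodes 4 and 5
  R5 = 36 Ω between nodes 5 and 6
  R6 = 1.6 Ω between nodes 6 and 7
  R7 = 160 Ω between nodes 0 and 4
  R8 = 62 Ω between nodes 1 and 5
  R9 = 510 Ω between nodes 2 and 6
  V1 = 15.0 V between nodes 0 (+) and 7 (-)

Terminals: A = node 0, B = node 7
Nodal analysis, taking node 7 as the 0 V reference.
Source V1 fixes V_0 = 15 V.
KCL at each unknown node (sum of currents leaving = 0; resistances in Ω):
  Node 1: (V_1 - 15)/2.2 + (V_1 - V_2)/2700 + (V_1 - V_5)/62 = 0
  Node 2: (V_2 - V_1)/2700 + (V_2 - V_3)/2000 + (V_2 - V_6)/510 = 0
  Node 3: (V_3 - V_2)/2000 + (V_3 - 0)/1600 = 0
  Node 4: (V_4 - V_5)/150 + (V_4 - 15)/160 = 0
  Node 5: (V_5 - V_4)/150 + (V_5 - V_6)/36 + (V_5 - V_1)/62 = 0
  Node 6: (V_6 - V_5)/36 + (V_6 - 0)/1.6 + (V_6 - V_2)/510 = 0
Collecting terms (coefficients in siemens):
  0.471·V_1 - 0.0003704·V_2 - 0.01613·V_5 = 6.818
  0.002831·V_2 - 0.0003704·V_1 - 0.0005·V_3 - 0.001961·V_6 = 0
  0.001125·V_3 - 0.0005·V_2 = 0
  0.01292·V_4 - 0.006667·V_5 = 0.09375
  0.05057·V_5 - 0.01613·V_1 - 0.006667·V_4 - 0.02778·V_6 = 0
  0.6547·V_6 - 0.001961·V_2 - 0.02778·V_5 = 0
Solving these 6 simultaneous equations (Gaussian elimination) gives:
  V_1 = 14.69 V, V_2 = 2.289 V, V_3 = 1.017 V, V_4 = 10.46 V
  V_5 = 6.213 V, V_6 = 0.2704 V
I_R2 = (V_1 - V_2)/R2 = (14.69 - 2.289)/2700 = 0.004593 A
P_R2 = I_R2² × R2 = (0.004593)² × 2700 = 0.05695 W

Final answer: 0.05695 W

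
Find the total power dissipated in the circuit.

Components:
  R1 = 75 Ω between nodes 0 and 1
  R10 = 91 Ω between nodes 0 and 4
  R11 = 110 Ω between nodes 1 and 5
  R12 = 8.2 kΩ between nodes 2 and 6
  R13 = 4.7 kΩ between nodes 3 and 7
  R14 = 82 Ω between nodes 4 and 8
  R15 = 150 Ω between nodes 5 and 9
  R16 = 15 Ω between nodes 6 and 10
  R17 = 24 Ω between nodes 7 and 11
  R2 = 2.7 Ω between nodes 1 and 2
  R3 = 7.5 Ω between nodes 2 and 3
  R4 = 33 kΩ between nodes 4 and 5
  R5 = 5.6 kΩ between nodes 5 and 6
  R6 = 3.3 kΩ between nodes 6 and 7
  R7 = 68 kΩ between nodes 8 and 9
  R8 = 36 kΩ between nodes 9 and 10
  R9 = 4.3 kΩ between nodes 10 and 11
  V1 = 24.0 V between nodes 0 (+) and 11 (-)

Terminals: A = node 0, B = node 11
Nodal analysis, taking node 11 as the 0 V reference.
Source V1 fixes V_0 = 24 V.
KCL at each unknown node (sum of currents leaving = 0; resistances in Ω):
  Node 1: (V_1 - 24)/75 + (V_1 - V_2)/2.7 + (V_1 - V_5)/110 = 0
  Node 2: (V_2 - V_1)/2.7 + (V_2 - V_3)/7.5 + (V_2 - V_6)/8200 = 0
  Node 3: (V_3 - V_2)/7.5 + (V_3 - V_7)/4700 = 0
  Node 4: (V_4 - V_5)/33000 + (V_4 - 24)/91 + (V_4 - V_8)/82 = 0
  Node 5: (V_5 - V_4)/33000 + (V_5 - V_6)/5600 + (V_5 - V_1)/110 + (V_5 - V_9)/150 = 0
  Node 6: (V_6 - V_5)/5600 + (V_6 - V_7)/3300 + (V_6 - V_2)/8200 + (V_6 - V_10)/15 = 0
  Node 7: (V_7 - V_6)/3300 + (V_7 - V_3)/4700 + (V_7 - 0)/24 = 0
  Node 8: (V_8 - V_9)/68000 + (V_8 - V_4)/82 = 0
  Node 9: (V_9 - V_8)/68000 + (V_9 - V_10)/36000 + (V_9 - V_5)/150 = 0
  Node 10: (V_10 - V_9)/36000 + (V_10 - 0)/4300 + (V_10 - V_6)/15 = 0
Collecting terms (coefficients in siemens):
  0.3928·V_1 - 0.3704·V_2 - 0.009091·V_5 = 0.32
  0.5038·V_2 - 0.3704·V_1 - 0.1333·V_3 - 0.000122·V_6 = 0
  0.1335·V_3 - 0.1333·V_2 - 0.0002128·V_7 = 0
  0.02321·V_4 - 0.0000303·V_5 - 0.0122·V_8 = 0.2637
  0.01597·V_5 - 0.009091·V_1 - 0.0000303·V_4 - 0.0001786·V_6 - 0.006667·V_9 = 0
  0.06727·V_6 - 0.000122·V_2 - 0.0001786·V_5 - 0.000303·V_7 - 0.06667·V_10 = 0
  0.04218·V_7 - 0.0002128·V_3 - 0.000303·V_6 = 0
  0.01221·V_8 - 0.0122·V_4 - 0.00001471·V_9 = 0
  0.006709·V_9 - 0.006667·V_5 - 0.00001471·V_8 - 0.00002778·V_10 = 0
  0.06693·V_10 - 0.06667·V_6 - 0.00002778·V_9 = 0
Solving these 10 simultaneous equations (Gaussian elimination) gives:
  V_1 = 23.29 V, V_2 = 23.27 V, V_3 = 23.23 V, V_4 = 24 V
  V_5 = 22.97 V, V_6 = 8.84 V, V_7 = 0.1807 V, V_8 = 23.99 V
  V_9 = 22.91 V, V_10 = 8.815 V
Power in each resistor, P = (ΔV)²/R:
  P_R1 = (24 - 23.29)²/75 = 0.006813 W
  P_R2 = (23.29 - 23.27)²/2.7 = 0.0001199 W
  P_R3 = (23.27 - 23.23)²/7.5 = 0.0001804 W
  P_R4 = (24 - 22.97)²/33000 = 0.0000319 W
  P_R5 = (22.97 - 8.84)²/5600 = 0.03565 W
  P_R6 = (8.84 - 0.1807)²/3300 = 0.02272 W
  P_R7 = (23.99 - 22.91)²/68000 = 0.00001719 W
  P_R8 = (22.91 - 8.815)²/36000 = 0.005521 W
  P_R9 = (8.815 - 0)²/4300 = 0.01807 W
  P_R10 = (24 - 24)²/91 = 0.0000002009 W
  P_R11 = (23.29 - 22.97)²/110 = 0.0009046 W
  P_R12 = (23.27 - 8.84)²/8200 = 0.02538 W
  P_R13 = (23.23 - 0.1807)²/4700 = 0.113 W
  P_R14 = (24 - 23.99)²/82 = 0.00000002073 W
  P_R15 = (22.97 - 22.91)²/150 = 0.00002117 W
  P_R16 = (8.84 - 8.815)²/15 = 0.00004126 W
  P_R17 = (0.1807 - 0)²/24 = 0.00136 W
P_total = P_R1 + P_R2 + P_R3 + P_R4 + P_R5 + P_R6 + P_R7 + P_R8 + P_R9 + P_R10 + P_R11 + P_R12 + P_R13 + P_R14 + P_R15 + P_R16 + P_R17 = 0.2299 W

Final answer: 0.2299 W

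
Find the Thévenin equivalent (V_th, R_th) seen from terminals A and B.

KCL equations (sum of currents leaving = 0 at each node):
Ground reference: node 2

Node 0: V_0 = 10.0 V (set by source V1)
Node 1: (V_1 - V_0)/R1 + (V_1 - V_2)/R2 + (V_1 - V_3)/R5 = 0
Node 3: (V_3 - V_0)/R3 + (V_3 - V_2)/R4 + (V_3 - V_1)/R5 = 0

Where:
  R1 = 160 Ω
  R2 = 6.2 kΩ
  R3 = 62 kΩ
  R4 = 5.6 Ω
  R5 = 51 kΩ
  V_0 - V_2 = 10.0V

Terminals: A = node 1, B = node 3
Step 1 — V_th is the open-circuit voltage V_A - V_B (nothing connected across the terminals).
Nodal analysis, taking node 2 as the 0 V reference.
Source V1 fixes V_0 = 10 V.
KCL at each unknown node (sum of currents leaving = 0; resistances in Ω):
  Node 1: (V_1 - 10)/160 + (V_1 - 0)/6200 + (V_1 - V_3)/51000 = 0
  Node 3: (V_3 - 10)/62000 + (V_3 - 0)/5.6 + (V_3 - V_1)/51000 = 0
Collecting terms (coefficients in siemens):
  0.006431·V_1 - 0.00001961·V_3 = 0.0625
  0.1786·V_3 - 0.00001961·V_1 = 0.0001613
Determinant D = (0.006431)(0.1786) - (-0.00001961)(-0.00001961) = 0.001149
V_1 = [(0.0625)(0.1786) - (-0.00001961)(0.0001613)]/D = 9.719 V
V_3 = [(0.006431)(0.0001613) - (0.0625)(-0.00001961)]/D = 0.00197 V
V_th = V_1 - V_3 = 9.719 - 0.00197 = 9.717 V
Step 2 — R_th: zero the source — replace V1 by a short circuit (node 2 merges into node 0) — and find the resistance seen between A (node 1) and B (node 3).
Reduce the network between node 1 (A) and node 3 (B) by series/parallel combination:
  Rp1 = R1 ‖ R2 (parallel, both between nodes 0 and 1) = 1/(1/160 + 1/6200) = 156 Ω
  Rp2 = R3 ‖ R4 (parallel, both between nodes 0 and 3) = 1/(1/62000 + 1/5.6) = 5.599 Ω
  Rs1 = Rp1 + Rp2 (series, joined only at node 0) = 156 + 5.599 = 161.6 Ω
  Rp3 = R5 ‖ Rs1 (parallel, both between nodes 1 and 3) = 1/(1/51000 + 1/161.6) = 161.1 Ω
R_th = 161.1 Ω

Final answer: V_th = 9.717 V, R_th = 161.1 Ω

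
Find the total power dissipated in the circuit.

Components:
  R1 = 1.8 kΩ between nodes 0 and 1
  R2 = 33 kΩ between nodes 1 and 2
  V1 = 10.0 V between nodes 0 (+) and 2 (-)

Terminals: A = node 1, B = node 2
Nodal analysis, taking node 2 as the 0 V reference.
Source V1 fixes V_0 = 10 V.
KCL at each unknown node (sum of currents leaving = 0; resistances in Ω):
  Node 1: (V_1 - 10)/1800 + (V_1 - 0)/33000 = 0
Collecting terms: 0.0005859 × V_1 = 0.005556  =>  V_1 = 9.483 V
Power in each resistor, P = (ΔV)²/R:
  P_R1 = (10 - 9.483)²/1800 = 0.0001486 W
  P_R2 = (9.483 - 0)²/33000 = 0.002725 W
P_total = P_R1 + P_R2 = 0.002874 W

Final answer: 0.002874 W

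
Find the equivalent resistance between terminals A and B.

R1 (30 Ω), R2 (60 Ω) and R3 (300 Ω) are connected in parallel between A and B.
Reduce the network between node 0 (A) and node 1 (B) by series/parallel combination:
  Rp1 = R1 ‖ R2 ‖ R3 (parallel, all between nodes 0 and 1) = 1/(1/30 + 1/60 + 1/300) = 18.75 Ω
R_eq = 18.75 Ω

Final answer: 18.75 Ω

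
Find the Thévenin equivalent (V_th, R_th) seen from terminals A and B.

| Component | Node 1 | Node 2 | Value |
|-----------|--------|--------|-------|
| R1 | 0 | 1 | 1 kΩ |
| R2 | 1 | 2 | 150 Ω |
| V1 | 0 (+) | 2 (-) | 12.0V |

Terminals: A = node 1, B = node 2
Step 1 — V_th is the open-circuit voltage V_A - V_B (nothing connected across the terminals).
Nodal analysis, taking node 2 as the 0 V reference.
Source V1 fixes V_0 = 12 V.
KCL at each unknown node (sum of currents leaving = 0; resistances in Ω):
  Node 1: (V_1 - 12)/1000 + (V_1 - 0)/150 = 0
Collecting terms: 0.007667 × V_1 = 0.012  =>  V_1 = 1.565 V
V_th = V_1 - V_2 = 1.565 - 0 = 1.565 V
Step 2 — R_th: zero the source — replace V1 by a short circuit (node 2 merges into node 0) — and find the resistance seen between A (node 1) and B (node 0).
Reduce the network between node 1 (A) and node 0 (B) by series/parallel combination:
  Rp1 = R1 ‖ R2 (parallel, both between nodes 0 and 1) = 1/(1/1000 + 1/150) = 130.4 Ω
R_th = 130.4 Ω

Final answer: V_th = 1.565 V, R_th = 130.4 Ω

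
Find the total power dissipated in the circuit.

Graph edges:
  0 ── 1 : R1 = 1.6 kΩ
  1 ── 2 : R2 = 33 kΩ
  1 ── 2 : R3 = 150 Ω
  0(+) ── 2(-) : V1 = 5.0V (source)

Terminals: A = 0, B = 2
Nodal analysis, taking node 2 as the 0 V reference.
Source V1 fixes V_0 = 5 V.
KCL at each unknown node (sum of currents leaving = 0; resistances in Ω):
  Node 1: (V_1 - 5)/1600 + (V_1 - 0)/33000 + (V_1 - 0)/150 = 0
Collecting terms: 0.007322 × V_1 = 0.003125  =>  V_1 = 0.4268 V
Power in each resistor, P = (ΔV)²/R:
  P_R1 = (5 - 0.4268)²/1600 = 0.01307 W
  P_R2 = (0.4268 - 0)²/33000 = 0.00000552 W
  P_R3 = (0.4268 - 0)²/150 = 0.001214 W
P_total = P_R1 + P_R2 + P_R3 = 0.01429 W

Final answer: 0.01429 W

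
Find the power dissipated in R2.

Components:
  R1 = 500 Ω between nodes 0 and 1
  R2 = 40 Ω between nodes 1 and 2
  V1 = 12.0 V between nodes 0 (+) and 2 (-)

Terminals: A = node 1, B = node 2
Nodal analysis, taking node 2 as the 0 V reference.
Source V1 fixes V_0 = 12 V.
KCL at each unknown node (sum of currents leaving = 0; resistances in Ω):
  Node 1: (V_1 - 12)/500 + (V_1 - 0)/40 = 0
Collecting terms: 0.027 × V_1 = 0.024  =>  V_1 = 0.8889 V
I_R2 = (V_1 - V_2)/R2 = (0.8889 - 0)/40 = 0.02222 A
P_R2 = I_R2² × R2 = (0.02222)² × 40 = 0.01975 W

Final answer: 0.01975 W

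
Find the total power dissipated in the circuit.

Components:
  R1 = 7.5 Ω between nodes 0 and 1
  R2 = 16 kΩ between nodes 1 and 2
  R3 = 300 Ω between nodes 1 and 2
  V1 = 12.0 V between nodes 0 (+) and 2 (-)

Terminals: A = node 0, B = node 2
Nodal analysis, taking node 2 as the 0 V reference.
Source V1 fixes V_0 = 12 V.
KCL at each unknown node (sum of currents leaving = 0; resistances in Ω):
  Node 1: (V_1 - 12)/7.5 + (V_1 - 0)/16000 + (V_1 - 0)/300 = 0
Collecting terms: 0.1367 × V_1 = 1.6  =>  V_1 = 11.7 V
Power in each resistor, P = (ΔV)²/R:
  P_R1 = (12 - 11.7)²/7.5 = 0.01184 W
  P_R2 = (11.7 - 0)²/16000 = 0.008558 W
  P_R3 = (11.7 - 0)²/300 = 0.4565 W
P_total = P_R1 + P_R2 + P_R3 = 0.4769 W

Final answer: 0.4769 W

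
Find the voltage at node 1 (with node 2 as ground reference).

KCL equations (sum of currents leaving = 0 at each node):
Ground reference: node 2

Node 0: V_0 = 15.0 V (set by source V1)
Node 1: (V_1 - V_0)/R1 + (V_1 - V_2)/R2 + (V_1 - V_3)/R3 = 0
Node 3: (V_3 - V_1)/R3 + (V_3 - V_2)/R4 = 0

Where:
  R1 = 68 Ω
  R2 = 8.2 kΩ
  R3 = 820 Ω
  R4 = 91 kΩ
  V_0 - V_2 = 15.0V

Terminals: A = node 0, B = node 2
Nodal analysis, taking node 2 as the 0 V reference.
Source V1 fixes V_0 = 15 V.
KCL at each unknown node (sum of currents leaving = 0; resistances in Ω):
  Node 1: (V_1 - 15)/68 + (V_1 - 0)/8200 + (V_1 - V_3)/820 = 0
  Node 3: (V_3 - V_1)/820 + (V_3 - 0)/91000 = 0
Collecting terms (coefficients in siemens):
  0.01605·V_1 - 0.00122·V_3 = 0.2206
  0.001231·V_3 - 0.00122·V_1 = 0
Determinant D = (0.01605)(0.001231) - (-0.00122)(-0.00122) = 0.00001826
V_1 = [(0.2206)(0.001231) - (-0.00122)(0)]/D = 14.87 V
V_3 = [(0.01605)(0) - (0.2206)(-0.00122)]/D = 14.73 V
The requested potential is V_1 = 14.87 V.

Final answer: V_1 = 14.87 V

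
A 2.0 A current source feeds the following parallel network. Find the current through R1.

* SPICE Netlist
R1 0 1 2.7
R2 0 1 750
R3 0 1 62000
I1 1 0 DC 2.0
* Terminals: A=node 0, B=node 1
All resistors sit directly between nodes 0 and 1, so they are in parallel and share one voltage V; the full source current 2 A splits among them.
1/R_par = 1/2.7 + 1/750 + 1/62000 = 0.3717 S  =>  R_par = 2.69 Ω
V = I × R_par = 2 × 2.69 = 5.38 V
I_R1 = V/R1 = 5.38/2.7 = 1.993 A

Final answer: 1.993 A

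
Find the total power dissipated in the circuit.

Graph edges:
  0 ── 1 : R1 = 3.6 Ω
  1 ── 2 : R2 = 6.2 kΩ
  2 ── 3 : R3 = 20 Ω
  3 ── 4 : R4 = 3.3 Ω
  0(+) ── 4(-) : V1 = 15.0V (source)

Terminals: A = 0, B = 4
Nodal analysis, taking node 4 as the 0 V reference.
Source V1 fixes V_0 = 15 V.
KCL at each unknown node (sum of currents leaving = 0; resistances in Ω):
  Node 1: (V_1 - 15)/3.6 + (V_1 - V_2)/6200 = 0
  Node 2: (V_2 - V_1)/6200 + (V_2 - V_3)/20 = 0
  Node 3: (V_3 - V_2)/20 + (V_3 - 0)/3.3 = 0
Collecting terms (coefficients in siemens):
  0.2779·V_1 - 0.0001613·V_2 = 4.167
  0.05016·V_2 - 0.0001613·V_1 - 0.05·V_3 = 0
  0.353·V_3 - 0.05·V_2 = 0
Solving these 3 simultaneous equations (Gaussian elimination) gives:
  V_1 = 14.99 V, V_2 = 0.05613 V, V_3 = 0.007949 V
Power in each resistor, P = (ΔV)²/R:
  P_R1 = (15 - 14.99)²/3.6 = 0.00002089 W
  P_R2 = (14.99 - 0.05613)²/6200 = 0.03598 W
  P_R3 = (0.05613 - 0.007949)²/20 = 0.0001161 W
  P_R4 = (0.007949 - 0)²/3.3 = 0.00001915 W
P_total = P_R1 + P_R2 + P_R3 + P_R4 = 0.03613 W

Final answer: 0.03613 W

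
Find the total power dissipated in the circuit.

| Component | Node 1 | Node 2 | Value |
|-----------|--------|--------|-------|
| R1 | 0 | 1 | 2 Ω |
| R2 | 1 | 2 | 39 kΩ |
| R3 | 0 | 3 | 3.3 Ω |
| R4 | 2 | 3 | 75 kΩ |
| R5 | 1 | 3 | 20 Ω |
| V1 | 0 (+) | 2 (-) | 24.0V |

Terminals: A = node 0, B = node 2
Nodal analysis, taking node 2 as the 0 V reference.
Source V1 fixes V_0 = 24 V.
KCL at each unknown node (sum of currents leaving = 0; resistances in Ω):
  Node 1: (V_1 - 24)/2 + (V_1 - 0)/39000 + (V_1 - V_3)/20 = 0
  Node 3: (V_3 - 24)/3.3 + (V_3 - 0)/75000 + (V_3 - V_1)/20 = 0
Collecting terms (coefficients in siemens):
  0.55·V_1 - 0.05·V_3 = 12
  0.353·V_3 - 0.05·V_1 = 7.273
Determinant D = (0.55)(0.353) - (-0.05)(-0.05) = 0.1917
V_1 = [(12)(0.353) - (-0.05)(7.273)]/D = 24 V
V_3 = [(0.55)(7.273) - (12)(-0.05)]/D = 24 V
Power in each resistor, P = (ΔV)²/R:
  P_R1 = (24 - 24)²/2 = 0.0000007404 W
  P_R2 = (24 - 0)²/39000 = 0.01477 W
  P_R3 = (24 - 24)²/3.3 = 0.0000003526 W
  P_R4 = (0 - 24)²/75000 = 0.007679 W
  P_R5 = (24 - 24)²/20 = 0.0000000009542 W
P_total = P_R1 + P_R2 + P_R3 + P_R4 + P_R5 = 0.02245 W

Final answer: 0.02245 W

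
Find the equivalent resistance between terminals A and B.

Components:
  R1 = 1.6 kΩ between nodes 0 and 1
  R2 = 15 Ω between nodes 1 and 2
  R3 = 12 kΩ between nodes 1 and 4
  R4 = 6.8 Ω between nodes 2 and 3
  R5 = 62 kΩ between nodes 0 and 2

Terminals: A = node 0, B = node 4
Reduce the network between node 0 (A) and node 4 (B) by series/parallel combination:
  R4 touches the rest of the network only at node 2 (its other end, node 3, goes nowhere), so no current can flow through it — remove it.
  Rs1 = R5 + R2 (series, joined only at node 2) = 62000 + 15 = 62020 Ω
  Rp1 = R1 ‖ Rs1 (parallel, both between nodes 0 and 1) = 1/(1/1600 + 1/62020) = 1560 Ω
  Rs2 = R3 + Rp1 (series, joined only at node 1) = 12000 + 1560 = 13560 Ω
R_eq = 13.56 kΩ

Final answer: 13.56 kΩ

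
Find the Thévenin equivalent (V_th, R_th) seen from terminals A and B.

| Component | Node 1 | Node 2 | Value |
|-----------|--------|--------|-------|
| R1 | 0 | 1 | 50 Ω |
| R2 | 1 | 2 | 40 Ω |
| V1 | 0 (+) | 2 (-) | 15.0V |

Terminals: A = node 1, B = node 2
Step 1 — V_th is the open-circuit voltage V_A - V_B (nothing connected across the terminals).
Nodal analysis, taking node 2 as the 0 V reference.
Source V1 fixes V_0 = 15 V.
KCL at each unknown node (sum of currents leaving = 0; resistances in Ω):
  Node 1: (V_1 - 15)/50 + (V_1 - 0)/40 = 0
Collecting terms: 0.045 × V_1 = 0.3  =>  V_1 = 6.667 V
V_th = V_1 - V_2 = 6.667 - 0 = 6.667 V
Step 2 — R_th: zero the source — replace V1 by a short circuit (node 2 merges into node 0) — and find the resistance seen between A (node 1) and B (node 0).
Reduce the network between node 1 (A) and node 0 (B) by series/parallel combination:
  Rp1 = R1 ‖ R2 (parallel, both between nodes 0 and 1) = 1/(1/50 + 1/40) = 22.22 Ω
R_th = 22.22 Ω

Final answer: V_th = 6.667 V, R_th = 22.22 Ω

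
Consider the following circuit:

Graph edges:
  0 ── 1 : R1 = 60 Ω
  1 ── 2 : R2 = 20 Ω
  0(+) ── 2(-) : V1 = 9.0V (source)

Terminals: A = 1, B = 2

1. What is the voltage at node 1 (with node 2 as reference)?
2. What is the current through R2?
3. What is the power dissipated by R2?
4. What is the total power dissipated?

Nodal analysis, taking node 2 as the 0 V reference.
Source V1 fixes V_0 = 9 V.
KCL at each unknown node (sum of currents leaving = 0; resistances in Ω):
  Node 1: (V_1 - 9)/60 + (V_1 - 0)/20 = 0
Collecting terms: 0.06667 × V_1 = 0.15  =>  V_1 = 2.25 V
Part 1:
  Read off the nodal solution: V_1 = 2.25 V
Part 2:
  I_R2 = (V_1 - V_2)/R2 = (2.25 - 0)/20 = 0.1125 A
  Magnitude: I_R2 = 0.1125 A
Part 3:
  I_R2 = (V_1 - V_2)/R2 = (2.25 - 0)/20 = 0.1125 A
  P_R2 = I_R2² × R2 = (0.1125)² × 20 = 0.2531 W
Part 4:
  Power in each resistor, P = (ΔV)²/R:
    P_R1 = (9 - 2.25)²/60 = 0.7594 W
    P_R2 = (2.25 - 0)²/20 = 0.2531 W
  P_total = P_R1 + P_R2 = 1.012 W

Final answers:
1. V_1 = 2.25 V
2. I_R2 = 0.1125 A
3. P_R2 = 0.2531 W
4. P_total = 1.012 W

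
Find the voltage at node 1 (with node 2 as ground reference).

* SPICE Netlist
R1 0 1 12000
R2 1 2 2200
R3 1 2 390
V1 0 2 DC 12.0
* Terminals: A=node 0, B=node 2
Nodal analysis, taking node 2 as the 0 V reference.
Source V1 fixes V_0 = 12 V.
KCL at each unknown node (sum of currents leaving = 0; resistances in Ω):
  Node 1: (V_1 - 12)/12000 + (V_1 - 0)/2200 + (V_1 - 0)/390 = 0
Collecting terms: 0.003102 × V_1 = 0.001  =>  V_1 = 0.3224 V
The requested potential is V_1 = 0.3224 V.

Final answer: V_1 = 0.3224 V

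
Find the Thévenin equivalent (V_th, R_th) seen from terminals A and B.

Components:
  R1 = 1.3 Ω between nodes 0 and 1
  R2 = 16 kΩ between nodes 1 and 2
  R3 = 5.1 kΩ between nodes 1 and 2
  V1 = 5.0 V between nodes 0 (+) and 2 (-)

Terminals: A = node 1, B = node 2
Step 1 — V_th is the open-circuit voltage V_A - V_B (nothing connected across the terminals).
Nodal analysis, taking node 2 as the 0 V reference.
Source V1 fixes V_0 = 5 V.
KCL at each unknown node (sum of currents leaving = 0; resistances in Ω):
  Node 1: (V_1 - 5)/1.3 + (V_1 - 0)/16000 + (V_1 - 0)/5100 = 0
Collecting terms: 0.7695 × V_1 = 3.846  =>  V_1 = 4.998 V
V_th = V_1 - V_2 = 4.998 - 0 = 4.998 V
Step 2 — R_th: zero the source — replace V1 by a short circuit (node 2 merges into node 0) — and find the resistance seen between A (node 1) and B (node 0).
Reduce the network between node 1 (A) and node 0 (B) by series/parallel combination:
  Rp1 = R1 ‖ R2 ‖ R3 (parallel, all between nodes 0 and 1) = 1/(1/1.3 + 1/16000 + 1/5100) = 1.3 Ω
R_th = 1.3 Ω

Final answer: V_th = 4.998 V, R_th = 1.3 Ω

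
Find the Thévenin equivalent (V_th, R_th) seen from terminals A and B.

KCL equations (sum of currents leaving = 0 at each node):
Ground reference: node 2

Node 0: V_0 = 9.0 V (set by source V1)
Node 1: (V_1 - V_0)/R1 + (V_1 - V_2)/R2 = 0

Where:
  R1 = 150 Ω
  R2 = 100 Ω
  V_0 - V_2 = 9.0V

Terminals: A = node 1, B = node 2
Step 1 — V_th is the open-circuit voltage V_A - V_B (nothing connected across the terminals).
Nodal analysis, taking node 2 as the 0 V reference.
Source V1 fixes V_0 = 9 V.
KCL at each unknown node (sum of currents leaving = 0; resistances in Ω):
  Node 1: (V_1 - 9)/150 + (V_1 - 0)/100 = 0
Collecting terms: 0.01667 × V_1 = 0.06  =>  V_1 = 3.6 V
V_th = V_1 - V_2 = 3.6 - 0 = 3.6 V
Step 2 — R_th: zero the source — replace V1 by a short circuit (node 2 merges into node 0) — and find the resistance seen between A (node 1) and B (node 0).
Reduce the network between node 1 (A) and node 0 (B) by series/parallel combination:
  Rp1 = R1 ‖ R2 (parallel, both between nodes 0 and 1) = 1/(1/150 + 1/100) = 60 Ω
R_th = 60 Ω

Final answer: V_th = 3.6 V, R_th = 60 Ω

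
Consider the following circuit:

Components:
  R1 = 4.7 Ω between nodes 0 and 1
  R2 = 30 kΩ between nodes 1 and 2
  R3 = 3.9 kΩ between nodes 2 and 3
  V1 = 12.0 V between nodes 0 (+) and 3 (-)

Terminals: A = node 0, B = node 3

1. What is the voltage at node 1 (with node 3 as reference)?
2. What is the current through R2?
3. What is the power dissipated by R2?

Nodal analysis, taking node 3 as the 0 V reference.
Source V1 fixes V_0 = 12 V.
KCL at each unknown node (sum of currents leaving = 0; resistances in Ω):
  Node 1: (V_1 - 12)/4.7 + (V_1 - V_2)/30000 = 0
  Node 2: (V_2 - V_1)/30000 + (V_2 - 0)/3900 = 0
Collecting terms (coefficients in siemens):
  0.2128·V_1 - 0.00003333·V_2 = 2.553
  0.0002897·V_2 - 0.00003333·V_1 = 0
Determinant D = (0.2128)(0.0002897) - (-0.00003333)(-0.00003333) = 0.00006166
V_1 = [(2.553)(0.0002897) - (-0.00003333)(0)]/D = 12 V
V_2 = [(0.2128)(0) - (2.553)(-0.00003333)]/D = 1.38 V
Part 1:
  Read off the nodal solution: V_1 = 12 V
Part 2:
  I_R2 = (V_1 - V_2)/R2 = (12 - 1.38)/30000 = 0.0003539 A
  Magnitude: I_R2 = 0.0003539 A
Part 3:
  I_R2 = (V_1 - V_2)/R2 = (12 - 1.38)/30000 = 0.0003539 A
  P_R2 = I_R2² × R2 = (0.0003539)² × 30000 = 0.003758 W

Final answers:
1. V_1 = 12 V
2. I_R2 = 0.0003539 A
3. P_R2 = 0.003758 W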